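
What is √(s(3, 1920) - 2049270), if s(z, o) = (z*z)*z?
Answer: I*√2049243 ≈ 1431.5*I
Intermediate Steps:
s(z, o) = z³ (s(z, o) = z²*z = z³)
√(s(3, 1920) - 2049270) = √(3³ - 2049270) = √(27 - 2049270) = √(-2049243) = I*√2049243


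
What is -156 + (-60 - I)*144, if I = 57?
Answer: -17004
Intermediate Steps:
-156 + (-60 - I)*144 = -156 + (-60 - 1*57)*144 = -156 + (-60 - 57)*144 = -156 - 117*144 = -156 - 16848 = -17004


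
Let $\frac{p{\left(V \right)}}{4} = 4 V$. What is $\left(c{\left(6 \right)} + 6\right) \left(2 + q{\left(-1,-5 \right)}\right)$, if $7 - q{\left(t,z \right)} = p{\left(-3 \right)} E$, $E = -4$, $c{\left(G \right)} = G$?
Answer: $-2196$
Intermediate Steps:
$p{\left(V \right)} = 16 V$ ($p{\left(V \right)} = 4 \cdot 4 V = 16 V$)
$q{\left(t,z \right)} = -185$ ($q{\left(t,z \right)} = 7 - 16 \left(-3\right) \left(-4\right) = 7 - \left(-48\right) \left(-4\right) = 7 - 192 = -185$)
$\left(c{\left(6 \right)} + 6\right) \left(2 + q{\left(-1,-5 \right)}\right) = \left(6 + 6\right) \left(2 - 185\right) = 12 \left(-183\right) = -2196$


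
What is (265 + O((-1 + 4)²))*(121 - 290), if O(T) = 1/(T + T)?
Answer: -806299/18 ≈ -44794.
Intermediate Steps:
O(T) = 1/(2*T)
(265 + O((-1 + 4)²))*(121 - 290) = (265 + 1/(2*((-1 + 4)²)))*(121 - 290) = (265 + 1/(2*(3²)))*(-169) = (265 + (½)/9)*(-169) = (265 + (½)*(⅑))*(-169) = (265 + 1/18)*(-169) = (4771/18)*(-169) = -806299/18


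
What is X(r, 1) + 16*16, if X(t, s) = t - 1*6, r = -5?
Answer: 245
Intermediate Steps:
X(t, s) = -6 + t (X(t, s) = t - 6 = -6 + t)
X(r, 1) + 16*16 = (-6 - 5) + 16*16 = -11 + 256 = 245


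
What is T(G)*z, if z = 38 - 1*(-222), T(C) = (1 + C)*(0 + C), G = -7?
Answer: 10920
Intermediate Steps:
T(C) = C*(1 + C) (T(C) = (1 + C)*C = C*(1 + C))
z = 260 (z = 38 + 222 = 260)
T(G)*z = -7*(1 - 7)*260 = -7*(-6)*260 = 42*260 = 10920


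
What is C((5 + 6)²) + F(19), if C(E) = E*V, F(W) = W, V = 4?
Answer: 503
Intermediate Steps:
C(E) = 4*E (C(E) = E*4 = 4*E)
C((5 + 6)²) + F(19) = 4*(5 + 6)² + 19 = 4*11² + 19 = 4*121 + 19 = 484 + 19 = 503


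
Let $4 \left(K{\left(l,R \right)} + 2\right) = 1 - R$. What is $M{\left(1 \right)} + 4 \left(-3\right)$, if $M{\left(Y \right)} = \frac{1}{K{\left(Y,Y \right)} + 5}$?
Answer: $- \frac{35}{3} \approx -11.667$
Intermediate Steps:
$K{\left(l,R \right)} = - \frac{7}{4} - \frac{R}{4}$ ($K{\left(l,R \right)} = -2 + \frac{1 - R}{4} = -2 - \left(- \frac{1}{4} + \frac{R}{4}\right) = - \frac{7}{4} - \frac{R}{4}$)
$M{\left(Y \right)} = \frac{1}{\frac{13}{4} - \frac{Y}{4}}$ ($M{\left(Y \right)} = \frac{1}{\left(- \frac{7}{4} - \frac{Y}{4}\right) + 5} = \frac{1}{\frac{13}{4} - \frac{Y}{4}}$)
$M{\left(1 \right)} + 4 \left(-3\right) = - \frac{4}{-13 + 1} + 4 \left(-3\right) = - \frac{4}{-12} - 12 = \left(-4\right) \left(- \frac{1}{12}\right) - 12 = \frac{1}{3} - 12 = - \frac{35}{3}$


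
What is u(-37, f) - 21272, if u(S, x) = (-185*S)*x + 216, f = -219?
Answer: -1520111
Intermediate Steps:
u(S, x) = 216 - 185*S*x (u(S, x) = -185*S*x + 216 = 216 - 185*S*x)
u(-37, f) - 21272 = (216 - 185*(-37)*(-219)) - 21272 = (216 - 1499055) - 21272 = -1498839 - 21272 = -1520111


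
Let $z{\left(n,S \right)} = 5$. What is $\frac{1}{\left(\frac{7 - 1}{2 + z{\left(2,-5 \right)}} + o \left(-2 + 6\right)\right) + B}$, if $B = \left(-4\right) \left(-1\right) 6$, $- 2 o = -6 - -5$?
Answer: $\frac{7}{188} \approx 0.037234$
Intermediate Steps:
$o = \frac{1}{2}$ ($o = - \frac{-6 - -5}{2} = - \frac{-6 + 5}{2} = \left(- \frac{1}{2}\right) \left(-1\right) = \frac{1}{2} \approx 0.5$)
$B = 24$ ($B = 4 \cdot 6 = 24$)
$\frac{1}{\left(\frac{7 - 1}{2 + z{\left(2,-5 \right)}} + o \left(-2 + 6\right)\right) + B} = \frac{1}{\left(\frac{7 - 1}{2 + 5} + \frac{-2 + 6}{2}\right) + 24} = \frac{1}{\left(\frac{6}{7} + \frac{1}{2} \cdot 4\right) + 24} = \frac{1}{\left(6 \cdot \frac{1}{7} + 2\right) + 24} = \frac{1}{\left(\frac{6}{7} + 2\right) + 24} = \frac{1}{\frac{20}{7} + 24} = \frac{1}{\frac{188}{7}} = \frac{7}{188}$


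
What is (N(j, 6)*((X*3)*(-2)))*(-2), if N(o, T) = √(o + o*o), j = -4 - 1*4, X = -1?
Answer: -24*√14 ≈ -89.800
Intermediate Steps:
j = -8 (j = -4 - 4 = -8)
N(o, T) = √(o + o²)
(N(j, 6)*((X*3)*(-2)))*(-2) = (√(-8*(1 - 8))*(-1*3*(-2)))*(-2) = (√(-8*(-7))*(-3*(-2)))*(-2) = (√56*6)*(-2) = ((2*√14)*6)*(-2) = (12*√14)*(-2) = -24*√14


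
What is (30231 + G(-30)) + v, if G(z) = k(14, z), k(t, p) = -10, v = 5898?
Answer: 36119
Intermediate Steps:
G(z) = -10
(30231 + G(-30)) + v = (30231 - 10) + 5898 = 30221 + 5898 = 36119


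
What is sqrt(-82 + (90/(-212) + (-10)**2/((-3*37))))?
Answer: I*sqrt(11535468762)/11766 ≈ 9.1283*I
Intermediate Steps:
sqrt(-82 + (90/(-212) + (-10)**2/((-3*37)))) = sqrt(-82 + (90*(-1/212) + 100/(-111))) = sqrt(-82 + (-45/106 + 100*(-1/111))) = sqrt(-82 + (-45/106 - 100/111)) = sqrt(-82 - 15595/11766) = sqrt(-980407/11766) = I*sqrt(11535468762)/11766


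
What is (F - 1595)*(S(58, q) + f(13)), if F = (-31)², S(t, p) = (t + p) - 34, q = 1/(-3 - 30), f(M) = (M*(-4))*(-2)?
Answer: -2677382/33 ≈ -81133.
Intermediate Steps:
f(M) = 8*M (f(M) = -4*M*(-2) = 8*M)
q = -1/33 (q = 1/(-33) = -1/33 ≈ -0.030303)
S(t, p) = -34 + p + t (S(t, p) = (p + t) - 34 = -34 + p + t)
F = 961
(F - 1595)*(S(58, q) + f(13)) = (961 - 1595)*((-34 - 1/33 + 58) + 8*13) = -634*(791/33 + 104) = -634*4223/33 = -2677382/33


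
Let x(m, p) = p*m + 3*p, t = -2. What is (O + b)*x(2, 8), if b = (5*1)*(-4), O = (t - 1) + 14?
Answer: -360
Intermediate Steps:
O = 11 (O = (-2 - 1) + 14 = -3 + 14 = 11)
x(m, p) = 3*p + m*p (x(m, p) = m*p + 3*p = 3*p + m*p)
b = -20 (b = 5*(-4) = -20)
(O + b)*x(2, 8) = (11 - 20)*(8*(3 + 2)) = -72*5 = -9*40 = -360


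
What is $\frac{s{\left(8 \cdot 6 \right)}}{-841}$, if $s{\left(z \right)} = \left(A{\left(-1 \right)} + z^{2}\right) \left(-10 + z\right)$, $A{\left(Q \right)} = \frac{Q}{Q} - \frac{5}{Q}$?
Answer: $- \frac{87780}{841} \approx -104.38$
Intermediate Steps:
$A{\left(Q \right)} = 1 - \frac{5}{Q}$
$s{\left(z \right)} = \left(-10 + z\right) \left(6 + z^{2}\right)$ ($s{\left(z \right)} = \left(\frac{-5 - 1}{-1} + z^{2}\right) \left(-10 + z\right) = \left(\left(-1\right) \left(-6\right) + z^{2}\right) \left(-10 + z\right) = \left(6 + z^{2}\right) \left(-10 + z\right) = \left(-10 + z\right) \left(6 + z^{2}\right)$)
$\frac{s{\left(8 \cdot 6 \right)}}{-841} = \frac{-60 + \left(8 \cdot 6\right)^{3} - 10 \left(8 \cdot 6\right)^{2} + 6 \cdot 8 \cdot 6}{-841} = \left(-60 + 48^{3} - 10 \cdot 48^{2} + 6 \cdot 48\right) \left(- \frac{1}{841}\right) = \left(-60 + 110592 - 23040 + 288\right) \left(- \frac{1}{841}\right) = 87780 \left(- \frac{1}{841}\right) = - \frac{87780}{841}$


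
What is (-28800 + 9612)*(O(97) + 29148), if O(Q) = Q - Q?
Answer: -559291824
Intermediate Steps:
O(Q) = 0
(-28800 + 9612)*(O(97) + 29148) = (-28800 + 9612)*(0 + 29148) = -19188*29148 = -559291824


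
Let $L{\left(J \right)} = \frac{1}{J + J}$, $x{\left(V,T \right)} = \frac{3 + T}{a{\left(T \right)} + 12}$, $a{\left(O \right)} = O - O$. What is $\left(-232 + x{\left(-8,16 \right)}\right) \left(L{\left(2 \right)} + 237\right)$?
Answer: $- \frac{2623985}{48} \approx -54666.0$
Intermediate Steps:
$a{\left(O \right)} = 0$
$x{\left(V,T \right)} = \frac{1}{4} + \frac{T}{12}$ ($x{\left(V,T \right)} = \frac{3 + T}{0 + 12} = \frac{3 + T}{12} = \left(3 + T\right) \frac{1}{12} = \frac{1}{4} + \frac{T}{12}$)
$L{\left(J \right)} = \frac{1}{2 J}$
$\left(-232 + x{\left(-8,16 \right)}\right) \left(L{\left(2 \right)} + 237\right) = \left(-232 + \left(\frac{1}{4} + \frac{1}{12} \cdot 16\right)\right) \left(\frac{1}{2 \cdot 2} + 237\right) = \left(-232 + \left(\frac{1}{4} + \frac{4}{3}\right)\right) \left(\frac{1}{2} \cdot \frac{1}{2} + 237\right) = \left(-232 + \frac{19}{12}\right) \left(\frac{1}{4} + 237\right) = \left(- \frac{2765}{12}\right) \frac{949}{4} = - \frac{2623985}{48}$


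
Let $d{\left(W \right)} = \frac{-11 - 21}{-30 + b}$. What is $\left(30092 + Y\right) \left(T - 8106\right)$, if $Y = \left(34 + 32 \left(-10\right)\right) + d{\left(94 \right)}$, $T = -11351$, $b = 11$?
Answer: $- \frac{11019394122}{19} \approx -5.7997 \cdot 10^{8}$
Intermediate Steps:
$d{\left(W \right)} = \frac{32}{19}$ ($d{\left(W \right)} = \frac{-11 - 21}{-30 + 11} = - \frac{32}{-19} = \left(-32\right) \left(- \frac{1}{19}\right) = \frac{32}{19}$)
$Y = - \frac{5402}{19}$ ($Y = \left(34 + 32 \left(-10\right)\right) + \frac{32}{19} = \left(34 - 320\right) + \frac{32}{19} = -286 + \frac{32}{19} = - \frac{5402}{19} \approx -284.32$)
$\left(30092 + Y\right) \left(T - 8106\right) = \left(30092 - \frac{5402}{19}\right) \left(-11351 - 8106\right) = \frac{566346}{19} \left(-19457\right) = - \frac{11019394122}{19}$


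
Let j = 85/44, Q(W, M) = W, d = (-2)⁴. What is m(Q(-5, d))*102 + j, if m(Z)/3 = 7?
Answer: 94333/44 ≈ 2143.9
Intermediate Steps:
d = 16
m(Z) = 21 (m(Z) = 3*7 = 21)
j = 85/44 (j = 85*(1/44) = 85/44 ≈ 1.9318)
m(Q(-5, d))*102 + j = 21*102 + 85/44 = 2142 + 85/44 = 94333/44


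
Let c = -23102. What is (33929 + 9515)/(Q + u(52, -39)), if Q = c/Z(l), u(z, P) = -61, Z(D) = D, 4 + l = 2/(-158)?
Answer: 13771748/1805721 ≈ 7.6267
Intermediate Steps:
l = -317/79 (l = -4 + 2/(-158) = -4 + 2*(-1/158) = -4 - 1/79 = -317/79 ≈ -4.0127)
Q = 1825058/317 (Q = -23102/(-317/79) = -23102*(-79/317) = 1825058/317 ≈ 5757.3)
(33929 + 9515)/(Q + u(52, -39)) = (33929 + 9515)/(1825058/317 - 61) = 43444/(1805721/317) = 43444*(317/1805721) = 13771748/1805721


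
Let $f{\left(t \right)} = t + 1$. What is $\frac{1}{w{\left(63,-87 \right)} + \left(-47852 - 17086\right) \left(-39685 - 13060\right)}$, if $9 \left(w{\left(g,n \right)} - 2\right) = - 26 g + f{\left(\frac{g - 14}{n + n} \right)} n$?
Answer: $\frac{18}{61652783215} \approx 2.9196 \cdot 10^{-10}$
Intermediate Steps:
$f{\left(t \right)} = 1 + t$
$w{\left(g,n \right)} = 2 - \frac{26 g}{9} + \frac{n \left(1 + \frac{-14 + g}{2 n}\right)}{9}$ ($w{\left(g,n \right)} = 2 + \frac{- 26 g + \left(1 + \frac{g - 14}{n + n}\right) n}{9} = 2 + \frac{- 26 g + \left(1 + \frac{-14 + g}{2 n}\right) n}{9} = 2 + \frac{- 26 g + n \left(1 + \frac{-14 + g}{2 n}\right)}{9} = 2 - \left(\frac{26 g}{9} - \frac{n \left(1 + \frac{-14 + g}{2 n}\right)}{9}\right) = 2 - \frac{26 g}{9} + \frac{n \left(1 + \frac{-14 + g}{2 n}\right)}{9}$)
$\frac{1}{w{\left(63,-87 \right)} + \left(-47852 - 17086\right) \left(-39685 - 13060\right)} = \frac{1}{\left(\frac{11}{9} - \frac{357}{2} + \frac{1}{9} \left(-87\right)\right) + \left(-47852 - 17086\right) \left(-39685 - 13060\right)} = \frac{1}{\left(\frac{11}{9} - \frac{357}{2} - \frac{29}{3}\right) - -3425154810} = \frac{1}{- \frac{3365}{18} + 3425154810} = \frac{1}{\frac{61652783215}{18}} = \frac{18}{61652783215}$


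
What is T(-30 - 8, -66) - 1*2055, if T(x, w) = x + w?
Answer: -2159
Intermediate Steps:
T(x, w) = w + x
T(-30 - 8, -66) - 1*2055 = (-66 + (-30 - 8)) - 1*2055 = (-66 - 38) - 2055 = -104 - 2055 = -2159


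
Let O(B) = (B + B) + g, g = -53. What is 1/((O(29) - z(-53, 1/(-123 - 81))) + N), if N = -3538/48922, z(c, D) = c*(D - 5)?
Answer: -81804/21296209 ≈ -0.0038412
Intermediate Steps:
z(c, D) = c*(-5 + D)
O(B) = -53 + 2*B (O(B) = (B + B) - 53 = 2*B - 53 = -53 + 2*B)
N = -29/401 (N = -3538*1/48922 = -29/401 ≈ -0.072319)
1/((O(29) - z(-53, 1/(-123 - 81))) + N) = 1/(((-53 + 2*29) - (-53)*(-5 + 1/(-123 - 81))) - 29/401) = 1/(((-53 + 58) - (-53)*(-5 + 1/(-204))) - 29/401) = 1/((5 - (-53)*(-5 - 1/204)) - 29/401) = 1/((5 - (-53)*(-1021)/204) - 29/401) = 1/((5 - 1*54113/204) - 29/401) = 1/((5 - 54113/204) - 29/401) = 1/(-53093/204 - 29/401) = 1/(-21296209/81804) = -81804/21296209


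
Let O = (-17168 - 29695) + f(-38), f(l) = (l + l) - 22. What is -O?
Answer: 46961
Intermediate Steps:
f(l) = -22 + 2*l (f(l) = 2*l - 22 = -22 + 2*l)
O = -46961 (O = (-17168 - 29695) + (-22 + 2*(-38)) = -46863 + (-22 - 76) = -46863 - 98 = -46961)
-O = -1*(-46961) = 46961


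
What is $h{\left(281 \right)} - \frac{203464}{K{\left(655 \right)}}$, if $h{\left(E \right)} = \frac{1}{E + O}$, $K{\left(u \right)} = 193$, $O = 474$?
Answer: $- \frac{153615127}{145715} \approx -1054.2$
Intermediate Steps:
$h{\left(E \right)} = \frac{1}{474 + E}$ ($h{\left(E \right)} = \frac{1}{E + 474} = \frac{1}{474 + E}$)
$h{\left(281 \right)} - \frac{203464}{K{\left(655 \right)}} = \frac{1}{474 + 281} - \frac{203464}{193} = \frac{1}{755} - \frac{203464}{193} = - \frac{153615127}{145715}$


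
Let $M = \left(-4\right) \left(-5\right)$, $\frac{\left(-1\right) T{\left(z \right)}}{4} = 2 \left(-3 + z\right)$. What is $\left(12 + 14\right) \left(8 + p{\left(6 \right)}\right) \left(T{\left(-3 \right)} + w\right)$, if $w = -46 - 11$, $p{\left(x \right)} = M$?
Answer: $-6552$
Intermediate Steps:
$T{\left(z \right)} = 24 - 8 z$ ($T{\left(z \right)} = - 4 \cdot 2 \left(-3 + z\right) = - 4 \left(-6 + 2 z\right) = 24 - 8 z$)
$M = 20$
$p{\left(x \right)} = 20$
$w = -57$
$\left(12 + 14\right) \left(8 + p{\left(6 \right)}\right) \left(T{\left(-3 \right)} + w\right) = \left(12 + 14\right) \left(8 + 20\right) \left(\left(24 - -24\right) - 57\right) = 26 \cdot 28 \left(\left(24 + 24\right) - 57\right) = 728 \left(48 - 57\right) = 728 \left(-9\right) = -6552$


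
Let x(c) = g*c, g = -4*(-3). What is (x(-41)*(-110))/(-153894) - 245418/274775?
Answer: -8773196782/7047703975 ≈ -1.2448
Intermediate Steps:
g = 12
x(c) = 12*c
(x(-41)*(-110))/(-153894) - 245418/274775 = ((12*(-41))*(-110))/(-153894) - 245418/274775 = -492*(-110)*(-1/153894) - 245418*1/274775 = 54120*(-1/153894) - 245418/274775 = -9020/25649 - 245418/274775 = -8773196782/7047703975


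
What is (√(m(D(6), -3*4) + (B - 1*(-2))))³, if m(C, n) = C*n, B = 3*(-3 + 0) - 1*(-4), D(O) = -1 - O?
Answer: 729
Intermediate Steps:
B = -5 (B = 3*(-3) + 4 = -9 + 4 = -5)
(√(m(D(6), -3*4) + (B - 1*(-2))))³ = (√((-1 - 1*6)*(-3*4) + (-5 - 1*(-2))))³ = (√((-1 - 6)*(-12) + (-5 + 2)))³ = (√(-7*(-12) - 3))³ = (√(84 - 3))³ = (√81)³ = 9³ = 729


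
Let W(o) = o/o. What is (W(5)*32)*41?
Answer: 1312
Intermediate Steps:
W(o) = 1
(W(5)*32)*41 = (1*32)*41 = 32*41 = 1312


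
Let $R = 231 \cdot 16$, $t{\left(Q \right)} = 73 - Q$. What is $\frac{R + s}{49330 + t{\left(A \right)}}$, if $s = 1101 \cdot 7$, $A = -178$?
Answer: $\frac{181}{787} \approx 0.22999$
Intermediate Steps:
$s = 7707$
$R = 3696$
$\frac{R + s}{49330 + t{\left(A \right)}} = \frac{3696 + 7707}{49330 + \left(73 - -178\right)} = \frac{11403}{49330 + \left(73 + 178\right)} = \frac{11403}{49330 + 251} = \frac{11403}{49581} = 11403 \cdot \frac{1}{49581} = \frac{181}{787}$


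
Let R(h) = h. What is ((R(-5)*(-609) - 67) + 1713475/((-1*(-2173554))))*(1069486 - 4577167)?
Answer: -7570227193007149/724518 ≈ -1.0449e+10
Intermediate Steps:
((R(-5)*(-609) - 67) + 1713475/((-1*(-2173554))))*(1069486 - 4577167) = ((-5*(-609) - 67) + 1713475/((-1*(-2173554))))*(1069486 - 4577167) = ((3045 - 67) + 1713475/2173554)*(-3507681) = (2978 + 1713475*(1/2173554))*(-3507681) = (2978 + 1713475/2173554)*(-3507681) = (6474557287/2173554)*(-3507681) = -7570227193007149/724518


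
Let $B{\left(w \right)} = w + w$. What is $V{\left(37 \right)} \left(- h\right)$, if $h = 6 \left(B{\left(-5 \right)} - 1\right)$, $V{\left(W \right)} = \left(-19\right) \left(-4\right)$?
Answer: $5016$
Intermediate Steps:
$B{\left(w \right)} = 2 w$
$V{\left(W \right)} = 76$
$h = -66$ ($h = 6 \left(2 \left(-5\right) - 1\right) = 6 \left(-10 - 1\right) = 6 \left(-11\right) = -66$)
$V{\left(37 \right)} \left(- h\right) = 76 \left(\left(-1\right) \left(-66\right)\right) = 76 \cdot 66 = 5016$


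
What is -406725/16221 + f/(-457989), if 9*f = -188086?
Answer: -557809747073/22287118707 ≈ -25.028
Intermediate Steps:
f = -188086/9 (f = (⅑)*(-188086) = -188086/9 ≈ -20898.)
-406725/16221 + f/(-457989) = -406725/16221 - 188086/9/(-457989) = -406725*1/16221 - 188086/9*(-1/457989) = -135575/5407 + 188086/4121901 = -557809747073/22287118707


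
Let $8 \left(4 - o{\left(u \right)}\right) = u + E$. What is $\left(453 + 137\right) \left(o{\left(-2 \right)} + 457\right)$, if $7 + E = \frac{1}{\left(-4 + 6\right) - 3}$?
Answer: $\frac{545455}{2} \approx 2.7273 \cdot 10^{5}$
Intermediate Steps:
$E = -8$ ($E = -7 + \frac{1}{\left(-4 + 6\right) - 3} = -7 + \frac{1}{2 - 3} = -7 + \frac{1}{-1} = -7 - 1 = -8$)
$o{\left(u \right)} = 5 - \frac{u}{8}$ ($o{\left(u \right)} = 4 - \frac{u - 8}{8} = 4 - \frac{-8 + u}{8} = 4 - \left(-1 + \frac{u}{8}\right) = 5 - \frac{u}{8}$)
$\left(453 + 137\right) \left(o{\left(-2 \right)} + 457\right) = \left(453 + 137\right) \left(\left(5 - - \frac{1}{4}\right) + 457\right) = 590 \left(\left(5 + \frac{1}{4}\right) + 457\right) = 590 \left(\frac{21}{4} + 457\right) = 590 \cdot \frac{1849}{4} = \frac{545455}{2}$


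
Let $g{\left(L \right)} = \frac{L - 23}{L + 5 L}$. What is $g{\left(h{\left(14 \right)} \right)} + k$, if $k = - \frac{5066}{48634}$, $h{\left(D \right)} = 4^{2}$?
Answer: $- \frac{413387}{2334432} \approx -0.17708$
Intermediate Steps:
$h{\left(D \right)} = 16$
$k = - \frac{2533}{24317}$ ($k = \left(-5066\right) \frac{1}{48634} = - \frac{2533}{24317} \approx -0.10417$)
$g{\left(L \right)} = \frac{-23 + L}{6 L}$
$g{\left(h{\left(14 \right)} \right)} + k = \frac{-23 + 16}{6 \cdot 16} - \frac{2533}{24317} = \frac{1}{6} \cdot \frac{1}{16} \left(-7\right) - \frac{2533}{24317} = - \frac{7}{96} - \frac{2533}{24317} = - \frac{413387}{2334432}$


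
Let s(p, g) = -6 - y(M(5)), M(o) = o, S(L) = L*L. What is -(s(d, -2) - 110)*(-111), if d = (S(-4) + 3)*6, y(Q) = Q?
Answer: -13431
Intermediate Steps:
S(L) = L²
d = 114 (d = ((-4)² + 3)*6 = (16 + 3)*6 = 19*6 = 114)
s(p, g) = -11 (s(p, g) = -6 - 1*5 = -6 - 5 = -11)
-(s(d, -2) - 110)*(-111) = -(-11 - 110)*(-111) = -(-121)*(-111) = -1*13431 = -13431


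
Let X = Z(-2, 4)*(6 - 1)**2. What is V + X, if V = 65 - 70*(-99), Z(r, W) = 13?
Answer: 7320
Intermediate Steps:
X = 325 (X = 13*(6 - 1)**2 = 13*5**2 = 13*25 = 325)
V = 6995 (V = 65 + 6930 = 6995)
V + X = 6995 + 325 = 7320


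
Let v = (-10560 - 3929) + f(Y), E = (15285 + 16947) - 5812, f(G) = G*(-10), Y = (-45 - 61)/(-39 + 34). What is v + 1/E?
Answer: -388400419/26420 ≈ -14701.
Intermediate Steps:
Y = 106/5 (Y = -106/(-5) = -106*(-⅕) = 106/5 ≈ 21.200)
f(G) = -10*G
E = 26420 (E = 32232 - 5812 = 26420)
v = -14701 (v = (-10560 - 3929) - 10*106/5 = -14489 - 212 = -14701)
v + 1/E = -14701 + 1/26420 = -388400419/26420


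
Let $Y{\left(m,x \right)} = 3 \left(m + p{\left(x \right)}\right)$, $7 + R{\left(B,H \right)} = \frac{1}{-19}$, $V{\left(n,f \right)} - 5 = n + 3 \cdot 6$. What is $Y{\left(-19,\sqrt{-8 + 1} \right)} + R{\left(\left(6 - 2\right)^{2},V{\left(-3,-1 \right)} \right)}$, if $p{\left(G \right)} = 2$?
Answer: $- \frac{1103}{19} \approx -58.053$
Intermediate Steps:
$V{\left(n,f \right)} = 23 + n$ ($V{\left(n,f \right)} = 5 + \left(n + 3 \cdot 6\right) = 5 + \left(n + 18\right) = 5 + \left(18 + n\right) = 23 + n$)
$R{\left(B,H \right)} = - \frac{134}{19}$ ($R{\left(B,H \right)} = -7 + \frac{1}{-19} = -7 - \frac{1}{19} = - \frac{134}{19}$)
$Y{\left(m,x \right)} = 6 + 3 m$ ($Y{\left(m,x \right)} = 3 \left(m + 2\right) = 3 \left(2 + m\right) = 6 + 3 m$)
$Y{\left(-19,\sqrt{-8 + 1} \right)} + R{\left(\left(6 - 2\right)^{2},V{\left(-3,-1 \right)} \right)} = \left(6 + 3 \left(-19\right)\right) - \frac{134}{19} = \left(6 - 57\right) - \frac{134}{19} = -51 - \frac{134}{19} = - \frac{1103}{19}$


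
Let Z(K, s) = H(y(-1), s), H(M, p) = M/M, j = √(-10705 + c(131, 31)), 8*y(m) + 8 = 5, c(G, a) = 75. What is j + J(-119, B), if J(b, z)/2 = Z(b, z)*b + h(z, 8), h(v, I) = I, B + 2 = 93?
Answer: -222 + I*√10630 ≈ -222.0 + 103.1*I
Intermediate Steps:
B = 91 (B = -2 + 93 = 91)
y(m) = -3/8 (y(m) = -1 + (⅛)*5 = -1 + 5/8 = -3/8)
j = I*√10630 (j = √(-10705 + 75) = √(-10630) = I*√10630 ≈ 103.1*I)
H(M, p) = 1
Z(K, s) = 1
J(b, z) = 16 + 2*b (J(b, z) = 2*(1*b + 8) = 2*(b + 8) = 2*(8 + b) = 16 + 2*b)
j + J(-119, B) = I*√10630 + (16 + 2*(-119)) = I*√10630 + (16 - 238) = I*√10630 - 222 = -222 + I*√10630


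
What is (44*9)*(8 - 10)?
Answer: -792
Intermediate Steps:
(44*9)*(8 - 10) = 396*(-2) = -792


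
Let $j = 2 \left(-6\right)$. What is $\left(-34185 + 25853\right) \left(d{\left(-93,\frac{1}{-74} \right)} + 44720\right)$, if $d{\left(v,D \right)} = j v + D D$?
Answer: $- \frac{522828702771}{1369} \approx -3.8191 \cdot 10^{8}$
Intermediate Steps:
$j = -12$
$d{\left(v,D \right)} = D^{2} - 12 v$ ($d{\left(v,D \right)} = - 12 v + D D = - 12 v + D^{2} = D^{2} - 12 v$)
$\left(-34185 + 25853\right) \left(d{\left(-93,\frac{1}{-74} \right)} + 44720\right) = \left(-34185 + 25853\right) \left(\left(\left(\frac{1}{-74}\right)^{2} - -1116\right) + 44720\right) = - 8332 \left(\left(\left(- \frac{1}{74}\right)^{2} + 1116\right) + 44720\right) = - 8332 \left(\left(\frac{1}{5476} + 1116\right) + 44720\right) = - 8332 \left(\frac{6111217}{5476} + 44720\right) = \left(-8332\right) \frac{250997937}{5476} = - \frac{522828702771}{1369}$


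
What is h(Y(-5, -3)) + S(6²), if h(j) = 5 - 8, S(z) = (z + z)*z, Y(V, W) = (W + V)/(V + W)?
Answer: 2589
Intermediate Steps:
Y(V, W) = 1 (Y(V, W) = (V + W)/(V + W) = 1)
S(z) = 2*z² (S(z) = (2*z)*z = 2*z²)
h(j) = -3
h(Y(-5, -3)) + S(6²) = -3 + 2*(6²)² = -3 + 2*36² = -3 + 2*1296 = -3 + 2592 = 2589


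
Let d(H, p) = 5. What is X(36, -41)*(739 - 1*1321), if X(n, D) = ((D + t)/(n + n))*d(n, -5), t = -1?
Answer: 3395/2 ≈ 1697.5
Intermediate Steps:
X(n, D) = 5*(-1 + D)/(2*n) (X(n, D) = ((D - 1)/(n + n))*5 = ((-1 + D)/((2*n)))*5 = ((-1 + D)*(1/(2*n)))*5 = ((-1 + D)/(2*n))*5 = 5*(-1 + D)/(2*n))
X(36, -41)*(739 - 1*1321) = ((5/2)*(-1 - 41)/36)*(739 - 1*1321) = ((5/2)*(1/36)*(-42))*(739 - 1321) = -35/12*(-582) = 3395/2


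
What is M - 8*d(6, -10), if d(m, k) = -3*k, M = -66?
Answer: -306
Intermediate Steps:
M - 8*d(6, -10) = -66 - (-24)*(-10) = -66 - 8*30 = -66 - 240 = -306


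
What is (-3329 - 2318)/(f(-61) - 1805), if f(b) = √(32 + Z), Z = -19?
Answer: 10192835/3258012 + 5647*√13/3258012 ≈ 3.1348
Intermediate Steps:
f(b) = √13 (f(b) = √(32 - 19) = √13)
(-3329 - 2318)/(f(-61) - 1805) = (-3329 - 2318)/(√13 - 1805) = -5647/(-1805 + √13)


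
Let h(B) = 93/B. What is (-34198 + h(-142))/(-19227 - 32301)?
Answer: 4856209/7316976 ≈ 0.66369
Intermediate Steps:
(-34198 + h(-142))/(-19227 - 32301) = (-34198 + 93/(-142))/(-19227 - 32301) = (-34198 + 93*(-1/142))/(-51528) = (-34198 - 93/142)*(-1/51528) = -4856209/142*(-1/51528) = 4856209/7316976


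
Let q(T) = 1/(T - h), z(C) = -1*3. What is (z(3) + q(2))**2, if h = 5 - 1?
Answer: 49/4 ≈ 12.250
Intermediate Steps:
z(C) = -3
h = 4
q(T) = 1/(-4 + T) (q(T) = 1/(T - 1*4) = 1/(T - 4) = 1/(-4 + T))
(z(3) + q(2))**2 = (-3 + 1/(-4 + 2))**2 = (-3 + 1/(-2))**2 = (-3 - 1/2)**2 = (-7/2)**2 = 49/4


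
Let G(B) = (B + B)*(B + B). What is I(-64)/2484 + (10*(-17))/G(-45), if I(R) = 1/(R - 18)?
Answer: -64139/3055320 ≈ -0.020993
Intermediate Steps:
G(B) = 4*B² (G(B) = (2*B)*(2*B) = 4*B²)
I(R) = 1/(-18 + R)
I(-64)/2484 + (10*(-17))/G(-45) = 1/(-18 - 64*2484) + (10*(-17))/((4*(-45)²)) = (1/2484)/(-82) - 170/(4*2025) = -1/82*1/2484 - 170/8100 = -1/203688 - 170*1/8100 = -1/203688 - 17/810 = -64139/3055320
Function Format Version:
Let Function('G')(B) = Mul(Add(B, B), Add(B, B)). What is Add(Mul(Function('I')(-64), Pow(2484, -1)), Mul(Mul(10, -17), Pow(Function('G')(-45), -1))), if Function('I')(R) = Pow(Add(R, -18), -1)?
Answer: Rational(-64139, 3055320) ≈ -0.020993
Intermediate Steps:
Function('G')(B) = Mul(4, Pow(B, 2)) (Function('G')(B) = Mul(Mul(2, B), Mul(2, B)) = Mul(4, Pow(B, 2)))
Function('I')(R) = Pow(Add(-18, R), -1)
Add(Mul(Function('I')(-64), Pow(2484, -1)), Mul(Mul(10, -17), Pow(Function('G')(-45), -1))) = Add(Mul(Pow(Add(-18, -64), -1), Pow(2484, -1)), Mul(Mul(10, -17), Pow(Mul(4, Pow(-45, 2)), -1))) = Add(Mul(Pow(-82, -1), Rational(1, 2484)), Mul(-170, Pow(Mul(4, 2025), -1))) = Add(Mul(Rational(-1, 82), Rational(1, 2484)), Mul(-170, Pow(8100, -1))) = Add(Rational(-1, 203688), Mul(-170, Rational(1, 8100))) = Add(Rational(-1, 203688), Rational(-17, 810)) = Rational(-64139, 3055320)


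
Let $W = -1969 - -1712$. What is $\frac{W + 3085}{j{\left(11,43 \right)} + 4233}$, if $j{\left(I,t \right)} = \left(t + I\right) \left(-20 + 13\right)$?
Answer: $\frac{2828}{3855} \approx 0.73359$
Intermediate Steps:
$j{\left(I,t \right)} = - 7 I - 7 t$ ($j{\left(I,t \right)} = \left(I + t\right) \left(-7\right) = - 7 I - 7 t$)
$W = -257$ ($W = -1969 + 1712 = -257$)
$\frac{W + 3085}{j{\left(11,43 \right)} + 4233} = \frac{-257 + 3085}{\left(\left(-7\right) 11 - 301\right) + 4233} = \frac{2828}{\left(-77 - 301\right) + 4233} = \frac{2828}{-378 + 4233} = \frac{2828}{3855}$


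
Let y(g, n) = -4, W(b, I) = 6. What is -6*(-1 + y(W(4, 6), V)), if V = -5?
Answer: 30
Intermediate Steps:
-6*(-1 + y(W(4, 6), V)) = -6*(-1 - 4) = -6*(-5) = 30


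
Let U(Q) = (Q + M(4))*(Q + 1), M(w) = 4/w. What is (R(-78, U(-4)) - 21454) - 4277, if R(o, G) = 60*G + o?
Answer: -25269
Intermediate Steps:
U(Q) = (1 + Q)**2 (U(Q) = (Q + 4/4)*(Q + 1) = (Q + 4*(1/4))*(1 + Q) = (Q + 1)*(1 + Q) = (1 + Q)*(1 + Q) = (1 + Q)**2)
R(o, G) = o + 60*G
(R(-78, U(-4)) - 21454) - 4277 = ((-78 + 60*(1 + (-4)**2 + 2*(-4))) - 21454) - 4277 = ((-78 + 60*(1 + 16 - 8)) - 21454) - 4277 = ((-78 + 60*9) - 21454) - 4277 = ((-78 + 540) - 21454) - 4277 = (462 - 21454) - 4277 = -20992 - 4277 = -25269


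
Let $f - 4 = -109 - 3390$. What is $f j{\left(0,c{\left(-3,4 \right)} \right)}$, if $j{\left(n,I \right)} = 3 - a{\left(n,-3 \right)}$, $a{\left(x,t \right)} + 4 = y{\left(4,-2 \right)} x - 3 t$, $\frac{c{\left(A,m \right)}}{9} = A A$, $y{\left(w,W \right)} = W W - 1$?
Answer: $6990$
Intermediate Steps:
$y{\left(w,W \right)} = -1 + W^{2}$ ($y{\left(w,W \right)} = W^{2} - 1 = -1 + W^{2}$)
$f = -3495$ ($f = 4 - 3499 = -3495$)
$c{\left(A,m \right)} = 9 A^{2}$ ($c{\left(A,m \right)} = 9 A A = 9 A^{2}$)
$a{\left(x,t \right)} = -4 - 3 t + 3 x$ ($a{\left(x,t \right)} = -4 - \left(3 t - \left(-1 + \left(-2\right)^{2}\right) x\right) = -4 - \left(3 t - \left(-1 + 4\right) x\right) = -4 - \left(- 3 x + 3 t\right) = -4 - 3 t + 3 x$)
$j{\left(n,I \right)} = -2 - 3 n$ ($j{\left(n,I \right)} = 3 - \left(-4 - -9 + 3 n\right) = 3 - \left(-4 + 9 + 3 n\right) = 3 - \left(5 + 3 n\right) = -2 - 3 n$)
$f j{\left(0,c{\left(-3,4 \right)} \right)} = - 3495 \left(-2 - 0\right) = - 3495 \left(-2 + 0\right) = \left(-3495\right) \left(-2\right) = 6990$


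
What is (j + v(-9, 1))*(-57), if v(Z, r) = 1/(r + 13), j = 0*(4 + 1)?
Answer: -57/14 ≈ -4.0714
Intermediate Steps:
j = 0 (j = 0*5 = 0)
v(Z, r) = 1/(13 + r)
(j + v(-9, 1))*(-57) = (0 + 1/(13 + 1))*(-57) = (0 + 1/14)*(-57) = (1/14)*(-57) = -57/14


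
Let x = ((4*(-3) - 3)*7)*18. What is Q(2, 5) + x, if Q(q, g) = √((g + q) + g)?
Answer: -1890 + 2*√3 ≈ -1886.5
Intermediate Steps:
Q(q, g) = √(q + 2*g)
x = -1890 (x = ((-12 - 3)*7)*18 = -15*7*18 = -105*18 = -1890)
Q(2, 5) + x = √(2 + 2*5) - 1890 = √(2 + 10) - 1890 = √12 - 1890 = 2*√3 - 1890 = -1890 + 2*√3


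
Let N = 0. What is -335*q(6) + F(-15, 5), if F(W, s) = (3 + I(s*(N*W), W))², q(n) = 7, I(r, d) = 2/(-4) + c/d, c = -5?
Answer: -84131/36 ≈ -2337.0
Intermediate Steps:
I(r, d) = -½ - 5/d (I(r, d) = 2/(-4) - 5/d = 2*(-¼) - 5/d = -½ - 5/d)
F(W, s) = (3 + (-10 - W)/(2*W))²
-335*q(6) + F(-15, 5) = -335*7 + (25/4)*(-2 - 15)²/(-15)² = -2345 + (25/4)*(1/225)*(-17)² = -2345 + (25/4)*(1/225)*289 = -2345 + 289/36 = -84131/36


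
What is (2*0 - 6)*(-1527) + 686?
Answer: 9848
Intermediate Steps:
(2*0 - 6)*(-1527) + 686 = (0 - 6)*(-1527) + 686 = -6*(-1527) + 686 = 9162 + 686 = 9848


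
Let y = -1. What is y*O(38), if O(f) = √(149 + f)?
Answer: -√187 ≈ -13.675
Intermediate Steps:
y*O(38) = -√(149 + 38) = -√187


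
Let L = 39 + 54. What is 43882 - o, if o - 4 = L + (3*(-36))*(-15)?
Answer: 42165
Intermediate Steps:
L = 93
o = 1717 (o = 4 + (93 + (3*(-36))*(-15)) = 4 + (93 - 108*(-15)) = 4 + (93 + 1620) = 4 + 1713 = 1717)
43882 - o = 43882 - 1*1717 = 43882 - 1717 = 42165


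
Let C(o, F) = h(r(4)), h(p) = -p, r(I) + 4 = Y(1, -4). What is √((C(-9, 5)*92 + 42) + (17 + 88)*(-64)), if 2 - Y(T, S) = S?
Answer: I*√6862 ≈ 82.837*I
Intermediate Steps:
Y(T, S) = 2 - S
r(I) = 2 (r(I) = -4 + (2 - 1*(-4)) = -4 + (2 + 4) = -4 + 6 = 2)
C(o, F) = -2 (C(o, F) = -1*2 = -2)
√((C(-9, 5)*92 + 42) + (17 + 88)*(-64)) = √((-2*92 + 42) + (17 + 88)*(-64)) = √((-184 + 42) + 105*(-64)) = √(-142 - 6720) = √(-6862) = I*√6862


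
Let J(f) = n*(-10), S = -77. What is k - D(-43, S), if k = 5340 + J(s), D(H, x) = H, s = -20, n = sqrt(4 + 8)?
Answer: 5383 - 20*sqrt(3) ≈ 5348.4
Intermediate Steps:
n = 2*sqrt(3) (n = sqrt(12) = 2*sqrt(3) ≈ 3.4641)
J(f) = -20*sqrt(3) (J(f) = (2*sqrt(3))*(-10) = -20*sqrt(3))
k = 5340 - 20*sqrt(3) ≈ 5305.4
k - D(-43, S) = (5340 - 20*sqrt(3)) - 1*(-43) = (5340 - 20*sqrt(3)) + 43 = 5383 - 20*sqrt(3)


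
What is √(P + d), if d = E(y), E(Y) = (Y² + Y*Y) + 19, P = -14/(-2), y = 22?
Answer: √994 ≈ 31.528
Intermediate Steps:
P = 7 (P = -½*(-14) = 7)
E(Y) = 19 + 2*Y² (E(Y) = (Y² + Y²) + 19 = 2*Y² + 19 = 19 + 2*Y²)
d = 987 (d = 19 + 2*22² = 19 + 2*484 = 19 + 968 = 987)
√(P + d) = √(7 + 987) = √994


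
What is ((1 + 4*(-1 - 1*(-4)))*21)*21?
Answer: 5733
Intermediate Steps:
((1 + 4*(-1 - 1*(-4)))*21)*21 = ((1 + 4*(-1 + 4))*21)*21 = ((1 + 4*3)*21)*21 = ((1 + 12)*21)*21 = (13*21)*21 = 273*21 = 5733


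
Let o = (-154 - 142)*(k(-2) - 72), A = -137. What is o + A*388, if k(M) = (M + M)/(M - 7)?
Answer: -287780/9 ≈ -31976.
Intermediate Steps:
k(M) = 2*M/(-7 + M) (k(M) = (2*M)/(-7 + M) = 2*M/(-7 + M))
o = 190624/9 (o = (-154 - 142)*(2*(-2)/(-7 - 2) - 72) = -296*(2*(-2)/(-9) - 72) = -296*(2*(-2)*(-⅑) - 72) = -296*(4/9 - 72) = -296*(-644/9) = 190624/9 ≈ 21180.)
o + A*388 = 190624/9 - 137*388 = 190624/9 - 53156 = -287780/9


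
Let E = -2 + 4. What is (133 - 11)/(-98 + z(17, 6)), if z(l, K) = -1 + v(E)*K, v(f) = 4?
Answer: -122/75 ≈ -1.6267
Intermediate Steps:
E = 2
z(l, K) = -1 + 4*K
(133 - 11)/(-98 + z(17, 6)) = (133 - 11)/(-98 + (-1 + 4*6)) = 122/(-98 + (-1 + 24)) = 122/(-98 + 23) = 122/(-75) = 122*(-1/75) = -122/75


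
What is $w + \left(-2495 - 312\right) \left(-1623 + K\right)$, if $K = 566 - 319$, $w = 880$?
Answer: $3863312$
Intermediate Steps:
$K = 247$
$w + \left(-2495 - 312\right) \left(-1623 + K\right) = 880 + \left(-2495 - 312\right) \left(-1623 + 247\right) = 880 - -3862432 = 880 + 3862432 = 3863312$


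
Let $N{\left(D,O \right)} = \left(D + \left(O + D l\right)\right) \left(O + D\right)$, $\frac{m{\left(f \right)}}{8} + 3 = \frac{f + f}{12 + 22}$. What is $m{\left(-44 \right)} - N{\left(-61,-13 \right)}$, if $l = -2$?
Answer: $\frac{59624}{17} \approx 3507.3$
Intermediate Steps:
$m{\left(f \right)} = -24 + \frac{8 f}{17}$ ($m{\left(f \right)} = -24 + 8 \frac{f + f}{12 + 22} = -24 + 8 \frac{2 f}{34} = -24 + 8 \cdot 2 f \frac{1}{34} = -24 + 8 \frac{f}{17} = -24 + \frac{8 f}{17}$)
$N{\left(D,O \right)} = \left(D + O\right) \left(O - D\right)$ ($N{\left(D,O \right)} = \left(D + \left(O + D \left(-2\right)\right)\right) \left(O + D\right) = \left(D - \left(- O + 2 D\right)\right) \left(D + O\right) = \left(O - D\right) \left(D + O\right) = \left(D + O\right) \left(O - D\right)$)
$m{\left(-44 \right)} - N{\left(-61,-13 \right)} = \left(-24 + \frac{8}{17} \left(-44\right)\right) - \left(\left(-13\right)^{2} - \left(-61\right)^{2}\right) = \left(-24 - \frac{352}{17}\right) - \left(169 - 3721\right) = - \frac{760}{17} - \left(169 - 3721\right) = - \frac{760}{17} - -3552 = - \frac{760}{17} + 3552 = \frac{59624}{17}$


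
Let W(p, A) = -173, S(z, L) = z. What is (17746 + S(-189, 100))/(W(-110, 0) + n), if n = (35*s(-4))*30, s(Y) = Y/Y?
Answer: 17557/877 ≈ 20.019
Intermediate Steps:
s(Y) = 1
n = 1050 (n = (35*1)*30 = 35*30 = 1050)
(17746 + S(-189, 100))/(W(-110, 0) + n) = (17746 - 189)/(-173 + 1050) = 17557/877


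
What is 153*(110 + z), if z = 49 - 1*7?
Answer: 23256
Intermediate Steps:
z = 42 (z = 49 - 7 = 42)
153*(110 + z) = 153*(110 + 42) = 153*152 = 23256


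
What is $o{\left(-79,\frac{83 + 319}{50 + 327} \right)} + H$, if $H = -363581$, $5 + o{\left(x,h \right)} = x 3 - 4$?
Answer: $-363827$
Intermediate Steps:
$o{\left(x,h \right)} = -9 + 3 x$ ($o{\left(x,h \right)} = -5 + \left(x 3 - 4\right) = -5 + \left(3 x - 4\right) = -5 + \left(-4 + 3 x\right) = -9 + 3 x$)
$o{\left(-79,\frac{83 + 319}{50 + 327} \right)} + H = \left(-9 + 3 \left(-79\right)\right) - 363581 = \left(-9 - 237\right) - 363581 = -246 - 363581 = -363827$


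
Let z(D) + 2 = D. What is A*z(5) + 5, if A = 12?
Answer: 41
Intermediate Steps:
z(D) = -2 + D
A*z(5) + 5 = 12*(-2 + 5) + 5 = 12*3 + 5 = 36 + 5 = 41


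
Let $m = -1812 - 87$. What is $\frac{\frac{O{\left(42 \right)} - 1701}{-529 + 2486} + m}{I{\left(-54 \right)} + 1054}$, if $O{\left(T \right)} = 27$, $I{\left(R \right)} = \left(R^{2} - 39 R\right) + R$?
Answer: $- \frac{3718017}{11785054} \approx -0.31549$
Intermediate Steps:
$I{\left(R \right)} = R^{2} - 38 R$
$m = -1899$ ($m = -1812 - 87 = -1899$)
$\frac{\frac{O{\left(42 \right)} - 1701}{-529 + 2486} + m}{I{\left(-54 \right)} + 1054} = \frac{\frac{27 - 1701}{-529 + 2486} - 1899}{- 54 \left(-38 - 54\right) + 1054} = \frac{- \frac{1674}{1957} - 1899}{\left(-54\right) \left(-92\right) + 1054} = \frac{\left(-1674\right) \frac{1}{1957} - 1899}{4968 + 1054} = \frac{- \frac{1674}{1957} - 1899}{6022} = \left(- \frac{3718017}{1957}\right) \frac{1}{6022} = - \frac{3718017}{11785054}$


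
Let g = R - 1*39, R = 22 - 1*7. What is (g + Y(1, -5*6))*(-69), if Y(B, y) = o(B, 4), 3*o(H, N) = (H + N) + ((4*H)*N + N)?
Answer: 1081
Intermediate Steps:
R = 15 (R = 22 - 7 = 15)
o(H, N) = H/3 + 2*N/3 + 4*H*N/3 (o(H, N) = ((H + N) + ((4*H)*N + N))/3 = ((H + N) + (4*H*N + N))/3 = ((H + N) + (N + 4*H*N))/3 = (H + 2*N + 4*H*N)/3 = H/3 + 2*N/3 + 4*H*N/3)
Y(B, y) = 8/3 + 17*B/3 (Y(B, y) = B/3 + (⅔)*4 + (4/3)*B*4 = B/3 + 8/3 + 16*B/3 = 8/3 + 17*B/3)
g = -24 (g = 15 - 1*39 = 15 - 39 = -24)
(g + Y(1, -5*6))*(-69) = (-24 + (8/3 + (17/3)*1))*(-69) = (-24 + (8/3 + 17/3))*(-69) = (-24 + 25/3)*(-69) = -47/3*(-69) = 1081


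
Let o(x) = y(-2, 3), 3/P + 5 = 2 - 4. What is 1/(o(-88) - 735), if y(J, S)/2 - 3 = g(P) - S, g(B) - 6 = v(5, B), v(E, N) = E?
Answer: -1/713 ≈ -0.0014025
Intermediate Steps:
P = -3/7 (P = 3/(-5 + (2 - 4)) = 3/(-5 - 2) = 3/(-7) = 3*(-⅐) = -3/7 ≈ -0.42857)
g(B) = 11 (g(B) = 6 + 5 = 11)
y(J, S) = 28 - 2*S (y(J, S) = 6 + 2*(11 - S) = 6 + (22 - 2*S) = 28 - 2*S)
o(x) = 22 (o(x) = 28 - 2*3 = 28 - 6 = 22)
1/(o(-88) - 735) = 1/(22 - 735) = 1/(-713) = -1/713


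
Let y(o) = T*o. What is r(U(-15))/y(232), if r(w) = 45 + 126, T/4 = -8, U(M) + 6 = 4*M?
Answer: -171/7424 ≈ -0.023033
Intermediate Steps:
U(M) = -6 + 4*M
T = -32 (T = 4*(-8) = -32)
y(o) = -32*o
r(w) = 171
r(U(-15))/y(232) = 171/((-32*232)) = 171/(-7424) = 171*(-1/7424) = -171/7424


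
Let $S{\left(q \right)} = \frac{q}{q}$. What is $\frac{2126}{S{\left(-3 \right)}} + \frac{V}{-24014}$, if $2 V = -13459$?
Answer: $\frac{102120987}{48028} \approx 2126.3$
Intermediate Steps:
$V = - \frac{13459}{2}$ ($V = \frac{1}{2} \left(-13459\right) = - \frac{13459}{2} \approx -6729.5$)
$S{\left(q \right)} = 1$
$\frac{2126}{S{\left(-3 \right)}} + \frac{V}{-24014} = \frac{2126}{1} - \frac{13459}{2 \left(-24014\right)} = 2126 \cdot 1 - - \frac{13459}{48028} = 2126 + \frac{13459}{48028} = \frac{102120987}{48028}$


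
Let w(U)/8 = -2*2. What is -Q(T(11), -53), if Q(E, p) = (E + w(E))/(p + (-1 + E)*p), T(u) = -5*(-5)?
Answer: -7/1325 ≈ -0.0052830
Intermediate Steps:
T(u) = 25
w(U) = -32 (w(U) = 8*(-2*2) = 8*(-4) = -32)
Q(E, p) = (-32 + E)/(p + p*(-1 + E)) (Q(E, p) = (E - 32)/(p + (-1 + E)*p) = (-32 + E)/(p + p*(-1 + E)))
-Q(T(11), -53) = -(-32 + 25)/(25*(-53)) = -(-1)*(-7)/(25*53) = -1*7/1325 = -7/1325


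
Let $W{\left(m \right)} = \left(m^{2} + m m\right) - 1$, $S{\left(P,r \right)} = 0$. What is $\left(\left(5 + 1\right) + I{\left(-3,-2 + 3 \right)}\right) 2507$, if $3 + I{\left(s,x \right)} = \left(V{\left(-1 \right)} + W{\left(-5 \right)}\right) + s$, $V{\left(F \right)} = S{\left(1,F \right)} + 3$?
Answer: $130364$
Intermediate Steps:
$V{\left(F \right)} = 3$ ($V{\left(F \right)} = 0 + 3 = 3$)
$W{\left(m \right)} = -1 + 2 m^{2}$ ($W{\left(m \right)} = \left(m^{2} + m^{2}\right) - 1 = 2 m^{2} - 1 = -1 + 2 m^{2}$)
$I{\left(s,x \right)} = 49 + s$ ($I{\left(s,x \right)} = -3 + \left(\left(3 - \left(1 - 2 \left(-5\right)^{2}\right)\right) + s\right) = -3 + \left(\left(3 + \left(-1 + 2 \cdot 25\right)\right) + s\right) = -3 + \left(\left(3 + \left(-1 + 50\right)\right) + s\right) = -3 + \left(\left(3 + 49\right) + s\right) = -3 + \left(52 + s\right) = 49 + s$)
$\left(\left(5 + 1\right) + I{\left(-3,-2 + 3 \right)}\right) 2507 = \left(\left(5 + 1\right) + \left(49 - 3\right)\right) 2507 = \left(6 + 46\right) 2507 = 52 \cdot 2507 = 130364$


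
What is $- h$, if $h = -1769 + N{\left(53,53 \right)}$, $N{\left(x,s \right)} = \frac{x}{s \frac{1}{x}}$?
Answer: $1716$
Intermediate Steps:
$N{\left(x,s \right)} = \frac{x^{2}}{s}$ ($N{\left(x,s \right)} = x \frac{x}{s} = \frac{x^{2}}{s}$)
$h = -1716$ ($h = -1769 + \frac{53^{2}}{53} = -1769 + \frac{1}{53} \cdot 2809 = -1769 + 53 = -1716$)
$- h = \left(-1\right) \left(-1716\right) = 1716$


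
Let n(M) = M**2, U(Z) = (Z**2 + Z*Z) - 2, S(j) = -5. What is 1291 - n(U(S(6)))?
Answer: -1013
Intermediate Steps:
U(Z) = -2 + 2*Z**2 (U(Z) = (Z**2 + Z**2) - 2 = 2*Z**2 - 2 = -2 + 2*Z**2)
1291 - n(U(S(6))) = 1291 - (-2 + 2*(-5)**2)**2 = 1291 - (-2 + 2*25)**2 = 1291 - (-2 + 50)**2 = 1291 - 1*48**2 = 1291 - 1*2304 = 1291 - 2304 = -1013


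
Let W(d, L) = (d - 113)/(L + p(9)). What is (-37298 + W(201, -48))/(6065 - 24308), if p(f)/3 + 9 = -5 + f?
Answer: 2349862/1149309 ≈ 2.0446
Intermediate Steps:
p(f) = -42 + 3*f (p(f) = -27 + 3*(-5 + f) = -27 + (-15 + 3*f) = -42 + 3*f)
W(d, L) = (-113 + d)/(-15 + L) (W(d, L) = (d - 113)/(L + (-42 + 3*9)) = (-113 + d)/(L + (-42 + 27)) = (-113 + d)/(L - 15) = (-113 + d)/(-15 + L))
(-37298 + W(201, -48))/(6065 - 24308) = (-37298 + (-113 + 201)/(-15 - 48))/(6065 - 24308) = (-37298 + 88/(-63))/(-18243) = (-37298 - 1/63*88)*(-1/18243) = (-37298 - 88/63)*(-1/18243) = -2349862/63*(-1/18243) = 2349862/1149309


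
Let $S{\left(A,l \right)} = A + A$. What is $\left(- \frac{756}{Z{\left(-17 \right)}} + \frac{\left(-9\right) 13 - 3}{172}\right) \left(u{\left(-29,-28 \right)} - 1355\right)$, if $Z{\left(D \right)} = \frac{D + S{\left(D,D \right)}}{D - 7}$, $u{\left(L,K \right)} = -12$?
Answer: $\frac{356204658}{731} \approx 4.8728 \cdot 10^{5}$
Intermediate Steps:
$S{\left(A,l \right)} = 2 A$
$Z{\left(D \right)} = \frac{3 D}{-7 + D}$ ($Z{\left(D \right)} = \frac{D + 2 D}{D - 7} = \frac{3 D}{-7 + D}$)
$\left(- \frac{756}{Z{\left(-17 \right)}} + \frac{\left(-9\right) 13 - 3}{172}\right) \left(u{\left(-29,-28 \right)} - 1355\right) = \left(- \frac{756}{3 \left(-17\right) \frac{1}{-7 - 17}} + \frac{\left(-9\right) 13 - 3}{172}\right) \left(-12 - 1355\right) = \left(- \frac{756}{3 \left(-17\right) \frac{1}{-24}} + \left(-117 - 3\right) \frac{1}{172}\right) \left(-1367\right) = \left(- \frac{756}{3 \left(-17\right) \left(- \frac{1}{24}\right)} - \frac{30}{43}\right) \left(-1367\right) = \left(- \frac{756}{\frac{17}{8}} - \frac{30}{43}\right) \left(-1367\right) = \left(\left(-756\right) \frac{8}{17} - \frac{30}{43}\right) \left(-1367\right) = \left(- \frac{6048}{17} - \frac{30}{43}\right) \left(-1367\right) = \left(- \frac{260574}{731}\right) \left(-1367\right) = \frac{356204658}{731}$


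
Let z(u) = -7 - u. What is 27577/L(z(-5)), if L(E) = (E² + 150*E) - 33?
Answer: -27577/329 ≈ -83.821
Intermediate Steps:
L(E) = -33 + E² + 150*E
27577/L(z(-5)) = 27577/(-33 + (-7 - 1*(-5))² + 150*(-7 - 1*(-5))) = 27577/(-33 + (-7 + 5)² + 150*(-7 + 5)) = 27577/(-33 + (-2)² + 150*(-2)) = 27577/(-33 + 4 - 300) = 27577/(-329) = 27577*(-1/329) = -27577/329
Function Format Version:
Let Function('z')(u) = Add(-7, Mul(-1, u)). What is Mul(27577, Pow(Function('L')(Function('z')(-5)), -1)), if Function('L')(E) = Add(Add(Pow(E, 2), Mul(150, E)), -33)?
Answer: Rational(-27577, 329) ≈ -83.821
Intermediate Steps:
Function('L')(E) = Add(-33, Pow(E, 2), Mul(150, E))
Mul(27577, Pow(Function('L')(Function('z')(-5)), -1)) = Mul(27577, Pow(Add(-33, Pow(Add(-7, Mul(-1, -5)), 2), Mul(150, Add(-7, Mul(-1, -5)))), -1)) = Mul(27577, Pow(Add(-33, Pow(Add(-7, 5), 2), Mul(150, Add(-7, 5))), -1)) = Mul(27577, Pow(Add(-33, Pow(-2, 2), Mul(150, -2)), -1)) = Mul(27577, Pow(Add(-33, 4, -300), -1)) = Mul(27577, Pow(-329, -1)) = Mul(27577, Rational(-1, 329)) = Rational(-27577, 329)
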